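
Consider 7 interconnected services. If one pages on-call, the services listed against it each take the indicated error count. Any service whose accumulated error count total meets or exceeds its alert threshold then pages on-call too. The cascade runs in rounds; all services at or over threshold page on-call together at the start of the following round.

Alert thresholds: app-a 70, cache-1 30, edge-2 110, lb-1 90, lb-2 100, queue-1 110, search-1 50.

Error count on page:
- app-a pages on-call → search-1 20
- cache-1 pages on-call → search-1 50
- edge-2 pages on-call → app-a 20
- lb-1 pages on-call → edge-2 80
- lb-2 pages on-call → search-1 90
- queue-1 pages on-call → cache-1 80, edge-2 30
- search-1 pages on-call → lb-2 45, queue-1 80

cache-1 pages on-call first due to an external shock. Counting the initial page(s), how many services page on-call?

2

Round 1 — cache-1 pages on-call (initial).
  search-1: +50 → 50 ≥ 50
Round 2 — search-1 pages on-call.
  lb-2: +45 → 45 < 100
  queue-1: +80 → 80 < 110
No further pages.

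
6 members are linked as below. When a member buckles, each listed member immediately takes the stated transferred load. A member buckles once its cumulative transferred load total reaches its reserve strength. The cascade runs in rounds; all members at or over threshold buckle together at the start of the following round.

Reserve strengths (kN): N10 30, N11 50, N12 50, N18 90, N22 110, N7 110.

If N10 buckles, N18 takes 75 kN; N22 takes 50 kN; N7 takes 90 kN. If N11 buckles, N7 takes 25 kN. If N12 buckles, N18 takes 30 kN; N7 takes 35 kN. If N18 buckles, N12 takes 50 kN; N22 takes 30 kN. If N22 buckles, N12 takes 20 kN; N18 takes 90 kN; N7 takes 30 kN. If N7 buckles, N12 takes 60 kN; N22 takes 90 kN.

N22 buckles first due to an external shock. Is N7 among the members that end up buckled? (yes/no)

Round 1 — N22 buckles (initial).
  N12: +20 → 20 < 50
  N18: +90 → 90 ≥ 90
  N7: +30 → 30 < 110
Round 2 — N18 buckles.
  N12: +50 → 70 ≥ 50
Round 3 — N12 buckles.
  N7: +35 → 65 < 110
No further bucklings.

no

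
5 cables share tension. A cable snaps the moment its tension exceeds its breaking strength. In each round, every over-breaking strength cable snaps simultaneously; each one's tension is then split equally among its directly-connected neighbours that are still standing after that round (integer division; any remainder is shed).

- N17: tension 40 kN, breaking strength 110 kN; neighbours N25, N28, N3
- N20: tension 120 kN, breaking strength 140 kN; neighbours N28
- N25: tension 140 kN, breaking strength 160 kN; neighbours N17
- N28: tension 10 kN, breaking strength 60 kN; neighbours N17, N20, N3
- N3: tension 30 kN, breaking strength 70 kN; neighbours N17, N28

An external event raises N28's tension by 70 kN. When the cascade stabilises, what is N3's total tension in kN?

Round 1 — N28 at 80 > 60. N28 snaps.
  N28 sheds 80 kN to N17, N20, N3: 26 each (2 lost).
    N17: 40+26 = 66 ≤ 110
    N20: 120+26 = 146 > 140
    N3: 30+26 = 56 ≤ 70
Round 2 — N20 snaps.
  N20 sheds 146 kN: no online neighbours, lost.
No further breaks.

56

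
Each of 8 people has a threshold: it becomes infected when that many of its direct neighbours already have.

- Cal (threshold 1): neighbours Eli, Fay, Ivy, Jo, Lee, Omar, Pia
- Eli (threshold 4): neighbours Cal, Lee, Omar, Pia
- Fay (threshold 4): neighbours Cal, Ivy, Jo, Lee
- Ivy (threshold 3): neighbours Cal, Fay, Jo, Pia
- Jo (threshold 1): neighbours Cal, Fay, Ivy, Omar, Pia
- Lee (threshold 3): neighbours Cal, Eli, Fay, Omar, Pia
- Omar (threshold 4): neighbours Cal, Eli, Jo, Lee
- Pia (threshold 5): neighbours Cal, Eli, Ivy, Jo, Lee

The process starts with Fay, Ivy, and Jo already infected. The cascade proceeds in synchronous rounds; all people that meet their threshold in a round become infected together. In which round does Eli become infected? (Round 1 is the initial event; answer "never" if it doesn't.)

never

Round 1 — Fay, Ivy, Jo become infected (initial).
Round 2 — checking thresholds:
  Cal: 3 of 7 neighbours ≥ 1, becomes infected.
  Lee: 1 of 5 neighbours < 3, not yet.
  Omar: 1 of 4 neighbours < 4, not yet.
  Pia: 2 of 5 neighbours < 5, not yet.
Round 3 — no new infections; cascade stops.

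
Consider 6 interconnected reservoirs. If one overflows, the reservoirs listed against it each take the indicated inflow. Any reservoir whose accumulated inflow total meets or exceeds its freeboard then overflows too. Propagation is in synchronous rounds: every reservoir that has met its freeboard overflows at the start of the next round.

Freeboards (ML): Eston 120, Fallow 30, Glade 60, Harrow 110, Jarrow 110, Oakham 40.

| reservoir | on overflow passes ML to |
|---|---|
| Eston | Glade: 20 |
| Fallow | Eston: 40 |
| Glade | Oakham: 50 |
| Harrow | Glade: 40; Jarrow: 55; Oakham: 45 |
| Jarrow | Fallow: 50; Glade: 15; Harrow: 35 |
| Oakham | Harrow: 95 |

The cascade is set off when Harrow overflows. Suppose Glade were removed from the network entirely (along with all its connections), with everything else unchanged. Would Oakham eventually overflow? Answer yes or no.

With Glade removed:
Round 1 — Harrow overflows (initial).
  Jarrow: +55 → 55 < 110
  Oakham: +45 → 45 ≥ 40
Round 2 — Oakham overflows.
No further overflows.

yes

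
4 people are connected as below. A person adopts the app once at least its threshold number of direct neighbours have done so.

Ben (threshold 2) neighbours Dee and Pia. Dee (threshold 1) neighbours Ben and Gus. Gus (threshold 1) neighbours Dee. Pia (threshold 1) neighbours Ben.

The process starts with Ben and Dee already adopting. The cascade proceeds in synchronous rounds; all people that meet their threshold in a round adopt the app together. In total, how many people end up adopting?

Round 1 — Ben, Dee adopt the app (initial).
Round 2 — checking thresholds:
  Gus: 1 of 1 neighbours ≥ 1, adopts the app.
  Pia: 1 of 1 neighbours ≥ 1, adopts the app.
Round 3 — no new adoptions; cascade stops.

4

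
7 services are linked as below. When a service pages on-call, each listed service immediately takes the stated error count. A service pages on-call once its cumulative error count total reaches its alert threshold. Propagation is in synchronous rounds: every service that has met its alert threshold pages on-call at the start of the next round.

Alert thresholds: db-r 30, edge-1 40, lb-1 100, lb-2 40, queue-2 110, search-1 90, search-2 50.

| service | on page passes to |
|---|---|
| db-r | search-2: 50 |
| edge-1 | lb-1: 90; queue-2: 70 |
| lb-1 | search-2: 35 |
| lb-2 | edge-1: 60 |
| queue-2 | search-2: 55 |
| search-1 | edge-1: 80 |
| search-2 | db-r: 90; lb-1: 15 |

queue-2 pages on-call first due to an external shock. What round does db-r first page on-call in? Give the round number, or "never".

3

Round 1 — queue-2 pages on-call (initial).
  search-2: +55 → 55 ≥ 50
Round 2 — search-2 pages on-call.
  db-r: +90 → 90 ≥ 30
  lb-1: +15 → 15 < 100
Round 3 — db-r pages on-call.
No further pages.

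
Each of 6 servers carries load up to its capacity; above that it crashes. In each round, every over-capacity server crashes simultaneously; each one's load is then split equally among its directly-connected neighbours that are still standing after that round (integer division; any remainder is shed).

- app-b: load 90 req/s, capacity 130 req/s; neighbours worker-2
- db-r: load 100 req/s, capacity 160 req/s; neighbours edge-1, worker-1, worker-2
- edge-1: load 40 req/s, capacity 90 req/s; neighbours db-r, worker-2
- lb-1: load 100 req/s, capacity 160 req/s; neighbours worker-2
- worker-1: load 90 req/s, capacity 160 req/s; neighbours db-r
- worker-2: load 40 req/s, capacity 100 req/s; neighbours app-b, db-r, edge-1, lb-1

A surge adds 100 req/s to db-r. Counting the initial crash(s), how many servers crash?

Round 1 — db-r at 200 > 160. db-r crashes.
  db-r sheds 200 req/s to edge-1, worker-1, worker-2: 66 each (2 lost).
    edge-1: 40+66 = 106 > 90
    worker-1: 90+66 = 156 ≤ 160
    worker-2: 40+66 = 106 > 100
Round 2 — edge-1, worker-2 crash.
  edge-1 sheds 106 req/s: no online neighbours, lost.
  worker-2 sheds 106 req/s to app-b, lb-1: 53 each.
    app-b: 90+53 = 143 > 130
    lb-1: 100+53 = 153 ≤ 160
Round 3 — app-b crashes.
  app-b sheds 143 req/s: no online neighbours, lost.
No further crashes.

4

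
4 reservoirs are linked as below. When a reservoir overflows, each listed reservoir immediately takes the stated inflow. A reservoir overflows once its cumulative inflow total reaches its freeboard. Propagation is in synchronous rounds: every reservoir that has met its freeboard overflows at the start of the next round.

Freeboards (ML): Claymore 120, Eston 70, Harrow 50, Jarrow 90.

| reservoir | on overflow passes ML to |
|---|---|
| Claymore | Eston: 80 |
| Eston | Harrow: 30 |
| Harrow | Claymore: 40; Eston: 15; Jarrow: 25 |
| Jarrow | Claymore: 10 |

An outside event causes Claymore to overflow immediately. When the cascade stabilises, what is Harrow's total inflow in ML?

Round 1 — Claymore overflows (initial).
  Eston: +80 → 80 ≥ 70
Round 2 — Eston overflows.
  Harrow: +30 → 30 < 50
No further overflows.

30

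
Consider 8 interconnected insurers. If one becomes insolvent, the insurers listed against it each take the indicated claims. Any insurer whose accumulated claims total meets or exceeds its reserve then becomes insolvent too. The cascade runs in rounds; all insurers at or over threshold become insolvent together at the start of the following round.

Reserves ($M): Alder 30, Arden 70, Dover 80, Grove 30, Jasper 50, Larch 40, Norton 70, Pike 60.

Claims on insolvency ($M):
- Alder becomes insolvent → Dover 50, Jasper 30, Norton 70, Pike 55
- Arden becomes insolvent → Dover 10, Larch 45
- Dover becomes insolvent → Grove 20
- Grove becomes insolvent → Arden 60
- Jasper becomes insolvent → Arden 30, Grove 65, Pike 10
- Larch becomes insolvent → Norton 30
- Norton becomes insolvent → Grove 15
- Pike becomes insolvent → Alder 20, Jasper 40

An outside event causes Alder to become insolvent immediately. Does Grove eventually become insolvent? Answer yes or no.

no

Round 1 — Alder becomes insolvent (initial).
  Dover: +50 → 50 < 80
  Jasper: +30 → 30 < 50
  Norton: +70 → 70 ≥ 70
  Pike: +55 → 55 < 60
Round 2 — Norton becomes insolvent.
  Grove: +15 → 15 < 30
No further insolvencies.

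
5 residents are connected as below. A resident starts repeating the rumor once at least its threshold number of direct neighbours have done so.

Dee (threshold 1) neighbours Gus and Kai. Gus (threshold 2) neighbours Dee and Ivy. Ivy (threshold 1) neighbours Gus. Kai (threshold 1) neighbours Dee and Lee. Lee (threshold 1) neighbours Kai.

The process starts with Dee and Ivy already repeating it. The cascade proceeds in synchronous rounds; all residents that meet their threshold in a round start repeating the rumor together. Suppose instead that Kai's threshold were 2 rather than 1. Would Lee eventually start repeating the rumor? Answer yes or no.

no

With Kai's threshold at 2:
Round 1 — Dee, Ivy start repeating the rumor (initial).
Round 2 — checking thresholds:
  Gus: 2 of 2 neighbours ≥ 2, starts repeating the rumor.
  Kai: 1 of 2 neighbours < 2, below threshold.
Round 3 — no new spreads; cascade stops.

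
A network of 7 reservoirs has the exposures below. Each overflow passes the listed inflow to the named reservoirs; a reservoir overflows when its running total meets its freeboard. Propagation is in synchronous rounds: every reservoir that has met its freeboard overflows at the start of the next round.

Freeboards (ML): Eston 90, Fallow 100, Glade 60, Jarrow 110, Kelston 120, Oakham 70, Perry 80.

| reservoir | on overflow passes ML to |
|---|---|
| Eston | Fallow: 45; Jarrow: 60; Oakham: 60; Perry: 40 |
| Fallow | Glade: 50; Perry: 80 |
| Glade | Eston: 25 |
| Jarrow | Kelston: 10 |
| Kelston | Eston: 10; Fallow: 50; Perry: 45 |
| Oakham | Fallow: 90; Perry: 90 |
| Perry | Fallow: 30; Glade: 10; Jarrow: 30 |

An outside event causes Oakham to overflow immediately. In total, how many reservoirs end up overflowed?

4

Round 1 — Oakham overflows (initial).
  Fallow: +90 → 90 < 100
  Perry: +90 → 90 ≥ 80
Round 2 — Perry overflows.
  Fallow: +30 → 120 ≥ 100
  Glade: +10 → 10 < 60
  Jarrow: +30 → 30 < 110
Round 3 — Fallow overflows.
  Glade: +50 → 60 ≥ 60
Round 4 — Glade overflows.
  Eston: +25 → 25 < 90
No further overflows.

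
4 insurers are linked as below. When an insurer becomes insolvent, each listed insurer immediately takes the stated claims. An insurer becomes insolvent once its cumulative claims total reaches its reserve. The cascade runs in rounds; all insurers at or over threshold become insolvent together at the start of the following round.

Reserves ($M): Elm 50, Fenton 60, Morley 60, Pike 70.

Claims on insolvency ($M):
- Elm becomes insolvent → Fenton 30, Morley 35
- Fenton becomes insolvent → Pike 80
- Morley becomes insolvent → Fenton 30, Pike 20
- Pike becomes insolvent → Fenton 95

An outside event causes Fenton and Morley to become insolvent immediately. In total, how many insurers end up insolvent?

Round 1 — Fenton, Morley become insolvent (initial).
  Pike: +80+20 → 100 ≥ 70
Round 2 — Pike becomes insolvent.
No further insolvencies.

3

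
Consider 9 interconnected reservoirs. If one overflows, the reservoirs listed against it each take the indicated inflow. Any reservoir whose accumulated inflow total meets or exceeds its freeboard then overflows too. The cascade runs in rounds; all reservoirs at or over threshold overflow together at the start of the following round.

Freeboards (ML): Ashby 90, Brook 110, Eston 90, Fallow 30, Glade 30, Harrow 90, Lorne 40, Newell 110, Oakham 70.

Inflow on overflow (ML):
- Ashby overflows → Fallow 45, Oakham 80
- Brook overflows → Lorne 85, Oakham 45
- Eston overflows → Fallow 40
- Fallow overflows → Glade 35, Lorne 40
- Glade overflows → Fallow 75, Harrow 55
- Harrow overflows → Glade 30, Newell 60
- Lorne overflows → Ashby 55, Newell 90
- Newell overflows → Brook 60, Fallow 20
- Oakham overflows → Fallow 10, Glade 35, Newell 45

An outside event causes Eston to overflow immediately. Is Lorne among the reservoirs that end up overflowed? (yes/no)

yes

Round 1 — Eston overflows (initial).
  Fallow: +40 → 40 ≥ 30
Round 2 — Fallow overflows.
  Glade: +35 → 35 ≥ 30
  Lorne: +40 → 40 ≥ 40
Round 3 — Glade, Lorne overflow.
  Ashby: +55 → 55 < 90
  Harrow: +55 → 55 < 90
  Newell: +90 → 90 < 110
No further overflows.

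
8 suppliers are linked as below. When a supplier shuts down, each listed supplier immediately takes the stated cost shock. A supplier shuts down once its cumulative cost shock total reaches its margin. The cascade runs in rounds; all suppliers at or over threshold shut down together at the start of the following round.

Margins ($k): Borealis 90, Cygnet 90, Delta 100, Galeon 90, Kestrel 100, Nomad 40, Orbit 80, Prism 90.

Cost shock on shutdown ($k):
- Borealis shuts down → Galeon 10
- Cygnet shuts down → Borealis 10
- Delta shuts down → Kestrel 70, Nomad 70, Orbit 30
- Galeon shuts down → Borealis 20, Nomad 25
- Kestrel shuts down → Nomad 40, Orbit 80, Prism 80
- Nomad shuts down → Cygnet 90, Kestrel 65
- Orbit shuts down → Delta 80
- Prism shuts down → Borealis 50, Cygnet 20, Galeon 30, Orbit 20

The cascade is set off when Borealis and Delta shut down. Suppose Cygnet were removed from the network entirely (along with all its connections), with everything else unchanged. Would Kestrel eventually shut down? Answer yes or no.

With Cygnet removed:
Round 1 — Borealis, Delta shut down (initial).
  Galeon: +10 → 10 < 90
  Kestrel: +70 → 70 < 100
  Nomad: +70 → 70 ≥ 40
  Orbit: +30 → 30 < 80
Round 2 — Nomad shuts down.
  Kestrel: +65 → 135 ≥ 100
Round 3 — Kestrel shuts down.
  Orbit: +80 → 110 ≥ 80
  Prism: +80 → 80 < 90
Round 4 — Orbit shuts down.
No further shutdowns.

yes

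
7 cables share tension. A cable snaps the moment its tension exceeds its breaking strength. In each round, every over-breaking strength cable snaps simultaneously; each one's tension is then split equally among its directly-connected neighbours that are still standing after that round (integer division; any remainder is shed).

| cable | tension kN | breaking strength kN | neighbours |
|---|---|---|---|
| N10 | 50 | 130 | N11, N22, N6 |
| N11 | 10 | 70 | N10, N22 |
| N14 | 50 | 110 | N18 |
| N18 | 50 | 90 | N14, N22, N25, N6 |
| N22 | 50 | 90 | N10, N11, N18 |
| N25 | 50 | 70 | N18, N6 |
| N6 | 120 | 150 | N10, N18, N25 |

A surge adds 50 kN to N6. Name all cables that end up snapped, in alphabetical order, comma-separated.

N10, N11, N18, N22, N25, N6

Round 1 — N6 at 170 > 150. N6 snaps.
  N6 sheds 170 kN to N10, N18, N25: 56 each (2 lost).
    N10: 50+56 = 106 ≤ 130
    N18: 50+56 = 106 > 90
    N25: 50+56 = 106 > 70
Round 2 — N18, N25 snap.
  N18 sheds 106 kN to N14, N22: 53 each.
    N14: 50+53 = 103 ≤ 110
    N22: 50+53 = 103 > 90
  N25 sheds 106 kN: no online neighbours, lost.
Round 3 — N22 snaps.
  N22 sheds 103 kN to N10, N11: 51 each (1 lost).
    N10: 106+51 = 157 > 130
    N11: 10+51 = 61 ≤ 70
Round 4 — N10 snaps.
  N10 sheds 157 kN to N11: 157 each.
    N11: 61+157 = 218 > 70
Round 5 — N11 snaps.
  N11 sheds 218 kN: no online neighbours, lost.
No further breaks.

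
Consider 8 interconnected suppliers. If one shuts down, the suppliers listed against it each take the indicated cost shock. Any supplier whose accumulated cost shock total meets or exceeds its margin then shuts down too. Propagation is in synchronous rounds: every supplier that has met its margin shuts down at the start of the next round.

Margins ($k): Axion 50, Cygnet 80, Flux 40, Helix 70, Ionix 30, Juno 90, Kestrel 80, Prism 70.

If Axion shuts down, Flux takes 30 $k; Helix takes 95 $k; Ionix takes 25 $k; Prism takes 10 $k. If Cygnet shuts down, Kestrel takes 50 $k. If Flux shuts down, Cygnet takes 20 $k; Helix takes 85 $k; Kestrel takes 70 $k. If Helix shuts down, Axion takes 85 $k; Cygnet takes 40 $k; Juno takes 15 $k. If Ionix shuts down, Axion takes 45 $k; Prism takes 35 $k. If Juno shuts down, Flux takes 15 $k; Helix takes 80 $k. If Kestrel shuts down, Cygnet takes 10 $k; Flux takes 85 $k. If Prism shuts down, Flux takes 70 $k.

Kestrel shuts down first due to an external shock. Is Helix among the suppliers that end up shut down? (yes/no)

Round 1 — Kestrel shuts down (initial).
  Cygnet: +10 → 10 < 80
  Flux: +85 → 85 ≥ 40
Round 2 — Flux shuts down.
  Cygnet: +20 → 30 < 80
  Helix: +85 → 85 ≥ 70
Round 3 — Helix shuts down.
  Axion: +85 → 85 ≥ 50
  Cygnet: +40 → 70 < 80
  Juno: +15 → 15 < 90
Round 4 — Axion shuts down.
  Ionix: +25 → 25 < 30
  Prism: +10 → 10 < 70
No further shutdowns.

yes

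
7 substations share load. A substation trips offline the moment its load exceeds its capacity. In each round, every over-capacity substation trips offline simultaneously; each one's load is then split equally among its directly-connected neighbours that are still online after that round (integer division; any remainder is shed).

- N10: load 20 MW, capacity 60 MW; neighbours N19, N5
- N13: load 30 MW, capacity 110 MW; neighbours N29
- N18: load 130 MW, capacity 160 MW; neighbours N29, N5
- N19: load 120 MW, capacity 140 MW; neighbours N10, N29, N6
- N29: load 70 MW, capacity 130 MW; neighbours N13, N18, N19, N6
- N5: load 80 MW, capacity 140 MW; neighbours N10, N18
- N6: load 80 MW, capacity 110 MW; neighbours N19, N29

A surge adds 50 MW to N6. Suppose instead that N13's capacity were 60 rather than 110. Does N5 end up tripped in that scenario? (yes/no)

With N13's capacity at 60:
Round 1 — N6 at 130 > 110. N6 trips offline.
  N6 sheds 130 MW to N19, N29: 65 each.
    N19: 120+65 = 185 > 140
    N29: 70+65 = 135 > 130
Round 2 — N19, N29 trip offline.
  N19 sheds 185 MW to N10: 185 each.
    N10: 20+185 = 205 > 60
  N29 sheds 135 MW to N13, N18: 67 each (1 lost).
    N13: 30+67 = 97 > 60
    N18: 130+67 = 197 > 160
Round 3 — N10, N13, N18 trip offline.
  N10 sheds 205 MW to N5: 205 each.
    N5: 80+205 = 285 > 140
  N13 sheds 97 MW: no online neighbours, lost.
  N18 sheds 197 MW to N5: 197 each.
    N5: 285+197 = 482 > 140
Round 4 — N5 trips offline.
  N5 sheds 482 MW: no online neighbours, lost.
No further trips.

yes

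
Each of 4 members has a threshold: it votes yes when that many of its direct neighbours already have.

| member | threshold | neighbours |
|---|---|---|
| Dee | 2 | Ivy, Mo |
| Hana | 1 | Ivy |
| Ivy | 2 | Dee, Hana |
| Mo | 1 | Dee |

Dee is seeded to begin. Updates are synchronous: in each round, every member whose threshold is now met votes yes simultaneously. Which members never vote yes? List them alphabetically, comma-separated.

Round 1 — Dee votes yes (initial).
Round 2 — checking thresholds:
  Ivy: 1 of 2 neighbours < 2, holds.
  Mo: 1 of 1 neighbours ≥ 1, votes yes.
Round 3 — no new yes votes; cascade stops.

Hana, Ivy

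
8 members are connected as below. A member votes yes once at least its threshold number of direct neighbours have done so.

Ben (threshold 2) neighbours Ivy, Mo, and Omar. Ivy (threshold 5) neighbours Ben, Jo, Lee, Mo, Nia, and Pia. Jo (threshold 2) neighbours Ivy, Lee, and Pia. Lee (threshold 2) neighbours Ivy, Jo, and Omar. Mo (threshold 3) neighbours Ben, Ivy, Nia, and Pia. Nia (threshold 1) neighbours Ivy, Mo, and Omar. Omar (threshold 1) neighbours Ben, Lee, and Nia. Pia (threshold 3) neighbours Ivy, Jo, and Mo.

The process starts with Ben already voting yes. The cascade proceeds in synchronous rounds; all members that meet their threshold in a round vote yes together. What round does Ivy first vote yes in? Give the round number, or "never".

never

Round 1 — Ben votes yes (initial).
Round 2 — checking thresholds:
  Ivy: 1 of 6 neighbours < 5, holds.
  Mo: 1 of 4 neighbours < 3, holds.
  Omar: 1 of 3 neighbours ≥ 1, votes yes.
Round 3 — checking thresholds:
  Ivy: 1 of 6 neighbours < 5, holds.
  Lee: 1 of 3 neighbours < 2, holds.
  Mo: 1 of 4 neighbours < 3, holds.
  Nia: 1 of 3 neighbours ≥ 1, votes yes.
Round 4 — no new yes votes; cascade stops.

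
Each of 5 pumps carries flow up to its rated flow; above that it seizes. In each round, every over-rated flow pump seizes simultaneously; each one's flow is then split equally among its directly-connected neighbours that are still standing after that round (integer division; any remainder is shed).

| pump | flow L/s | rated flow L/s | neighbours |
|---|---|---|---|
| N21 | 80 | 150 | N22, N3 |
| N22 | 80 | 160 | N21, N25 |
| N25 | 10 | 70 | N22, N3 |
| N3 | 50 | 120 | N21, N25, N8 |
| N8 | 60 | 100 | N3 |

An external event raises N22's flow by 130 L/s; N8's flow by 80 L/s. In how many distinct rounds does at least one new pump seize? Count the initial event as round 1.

Round 1 — N22 at 210 > 160; N8 at 140 > 100. N22, N8 seize.
  N22 sheds 210 L/s to N21, N25: 105 each.
    N21: 80+105 = 185 > 150
    N25: 10+105 = 115 > 70
  N8 sheds 140 L/s to N3: 140 each.
    N3: 50+140 = 190 > 120
Round 2 — N21, N25, N3 seize.
  N21 sheds 185 L/s: no online neighbours, lost.
  N25 sheds 115 L/s: no online neighbours, lost.
  N3 sheds 190 L/s: no online neighbours, lost.
No further seizures.

2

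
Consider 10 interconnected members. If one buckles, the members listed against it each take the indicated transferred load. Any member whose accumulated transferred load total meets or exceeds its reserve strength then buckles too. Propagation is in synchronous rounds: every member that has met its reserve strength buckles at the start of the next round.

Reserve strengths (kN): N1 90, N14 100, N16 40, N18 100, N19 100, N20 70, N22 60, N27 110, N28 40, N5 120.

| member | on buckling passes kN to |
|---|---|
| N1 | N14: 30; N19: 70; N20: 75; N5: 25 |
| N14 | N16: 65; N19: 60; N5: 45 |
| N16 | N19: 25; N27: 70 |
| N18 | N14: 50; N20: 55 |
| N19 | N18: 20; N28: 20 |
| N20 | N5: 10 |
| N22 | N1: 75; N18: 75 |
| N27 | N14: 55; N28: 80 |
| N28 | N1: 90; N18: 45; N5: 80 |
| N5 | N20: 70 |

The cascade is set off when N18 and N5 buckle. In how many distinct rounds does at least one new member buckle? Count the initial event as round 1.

2

Round 1 — N18, N5 buckle (initial).
  N14: +50 → 50 < 100
  N20: +55+70 → 125 ≥ 70
Round 2 — N20 buckles.
No further bucklings.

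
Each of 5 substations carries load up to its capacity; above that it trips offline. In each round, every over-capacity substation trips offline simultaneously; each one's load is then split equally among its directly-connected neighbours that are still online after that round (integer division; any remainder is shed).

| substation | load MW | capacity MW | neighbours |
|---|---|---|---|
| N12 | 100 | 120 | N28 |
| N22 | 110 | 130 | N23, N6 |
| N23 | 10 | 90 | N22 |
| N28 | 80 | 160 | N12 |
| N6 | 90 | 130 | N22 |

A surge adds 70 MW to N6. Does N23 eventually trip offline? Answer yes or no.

Round 1 — N6 at 160 > 130. N6 trips offline.
  N6 sheds 160 MW to N22: 160 each.
    N22: 110+160 = 270 > 130
Round 2 — N22 trips offline.
  N22 sheds 270 MW to N23: 270 each.
    N23: 10+270 = 280 > 90
Round 3 — N23 trips offline.
  N23 sheds 280 MW: no online neighbours, lost.
No further trips.

yes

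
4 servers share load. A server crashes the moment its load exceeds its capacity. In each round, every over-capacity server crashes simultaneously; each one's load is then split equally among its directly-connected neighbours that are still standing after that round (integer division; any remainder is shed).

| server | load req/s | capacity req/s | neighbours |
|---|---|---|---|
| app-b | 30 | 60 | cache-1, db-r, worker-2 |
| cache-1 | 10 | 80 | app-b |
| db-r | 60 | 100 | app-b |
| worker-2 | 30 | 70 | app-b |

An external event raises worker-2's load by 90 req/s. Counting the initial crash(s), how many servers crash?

4

Round 1 — worker-2 at 120 > 70. worker-2 crashes.
  worker-2 sheds 120 req/s to app-b: 120 each.
    app-b: 30+120 = 150 > 60
Round 2 — app-b crashes.
  app-b sheds 150 req/s to cache-1, db-r: 75 each.
    cache-1: 10+75 = 85 > 80
    db-r: 60+75 = 135 > 100
Round 3 — cache-1, db-r crash.
  cache-1 sheds 85 req/s: no online neighbours, lost.
  db-r sheds 135 req/s: no online neighbours, lost.
No further crashes.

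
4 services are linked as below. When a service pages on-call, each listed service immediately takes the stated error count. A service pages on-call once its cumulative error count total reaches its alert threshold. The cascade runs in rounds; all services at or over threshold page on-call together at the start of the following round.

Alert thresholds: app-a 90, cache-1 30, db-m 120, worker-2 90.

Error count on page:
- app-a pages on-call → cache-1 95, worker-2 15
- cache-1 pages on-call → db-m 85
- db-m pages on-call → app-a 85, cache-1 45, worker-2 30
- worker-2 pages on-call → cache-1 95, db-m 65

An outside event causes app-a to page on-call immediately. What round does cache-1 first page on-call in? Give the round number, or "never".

2

Round 1 — app-a pages on-call (initial).
  cache-1: +95 → 95 ≥ 30
  worker-2: +15 → 15 < 90
Round 2 — cache-1 pages on-call.
  db-m: +85 → 85 < 120
No further pages.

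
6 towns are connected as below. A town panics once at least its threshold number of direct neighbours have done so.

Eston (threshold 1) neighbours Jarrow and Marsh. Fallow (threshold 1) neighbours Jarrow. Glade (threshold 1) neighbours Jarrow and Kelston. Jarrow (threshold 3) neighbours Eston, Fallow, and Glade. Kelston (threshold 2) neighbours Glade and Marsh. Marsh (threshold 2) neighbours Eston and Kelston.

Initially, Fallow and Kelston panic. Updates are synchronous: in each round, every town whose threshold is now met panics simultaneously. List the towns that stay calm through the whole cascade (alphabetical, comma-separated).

Round 1 — Fallow, Kelston panic (initial).
Round 2 — checking thresholds:
  Glade: 1 of 2 neighbours ≥ 1, panics.
  Jarrow: 1 of 3 neighbours < 3, not yet.
  Marsh: 1 of 2 neighbours < 2, not yet.
Round 3 — no new panics; cascade stops.

Eston, Jarrow, Marsh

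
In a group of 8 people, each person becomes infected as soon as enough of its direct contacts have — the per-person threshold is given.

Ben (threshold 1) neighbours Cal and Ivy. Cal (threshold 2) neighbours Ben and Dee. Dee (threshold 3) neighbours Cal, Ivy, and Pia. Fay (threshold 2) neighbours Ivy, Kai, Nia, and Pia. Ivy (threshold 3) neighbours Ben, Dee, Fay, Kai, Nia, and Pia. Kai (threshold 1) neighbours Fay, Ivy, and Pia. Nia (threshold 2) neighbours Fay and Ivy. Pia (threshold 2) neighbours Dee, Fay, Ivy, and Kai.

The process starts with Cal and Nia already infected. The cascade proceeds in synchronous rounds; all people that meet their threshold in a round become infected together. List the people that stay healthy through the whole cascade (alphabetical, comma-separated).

Dee, Fay, Ivy, Kai, Pia

Round 1 — Cal, Nia become infected (initial).
Round 2 — checking thresholds:
  Ben: 1 of 2 neighbours ≥ 1, becomes infected.
  Dee: 1 of 3 neighbours < 3, below threshold.
  Fay: 1 of 4 neighbours < 2, below threshold.
  Ivy: 1 of 6 neighbours < 3, below threshold.
Round 3 — no new infections; cascade stops.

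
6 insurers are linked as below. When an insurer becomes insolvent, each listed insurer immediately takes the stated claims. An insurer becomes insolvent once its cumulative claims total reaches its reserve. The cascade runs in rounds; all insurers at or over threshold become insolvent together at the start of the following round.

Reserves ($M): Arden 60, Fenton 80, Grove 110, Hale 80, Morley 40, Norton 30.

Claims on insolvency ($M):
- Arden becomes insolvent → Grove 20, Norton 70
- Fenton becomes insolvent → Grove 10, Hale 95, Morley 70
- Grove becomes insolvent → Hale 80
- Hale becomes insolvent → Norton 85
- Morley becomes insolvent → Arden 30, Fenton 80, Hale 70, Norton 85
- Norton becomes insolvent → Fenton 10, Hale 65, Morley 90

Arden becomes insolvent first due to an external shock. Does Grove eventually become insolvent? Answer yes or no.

Round 1 — Arden becomes insolvent (initial).
  Grove: +20 → 20 < 110
  Norton: +70 → 70 ≥ 30
Round 2 — Norton becomes insolvent.
  Fenton: +10 → 10 < 80
  Hale: +65 → 65 < 80
  Morley: +90 → 90 ≥ 40
Round 3 — Morley becomes insolvent.
  Fenton: +80 → 90 ≥ 80
  Hale: +70 → 135 ≥ 80
Round 4 — Fenton, Hale become insolvent.
  Grove: +10 → 30 < 110
No further insolvencies.

no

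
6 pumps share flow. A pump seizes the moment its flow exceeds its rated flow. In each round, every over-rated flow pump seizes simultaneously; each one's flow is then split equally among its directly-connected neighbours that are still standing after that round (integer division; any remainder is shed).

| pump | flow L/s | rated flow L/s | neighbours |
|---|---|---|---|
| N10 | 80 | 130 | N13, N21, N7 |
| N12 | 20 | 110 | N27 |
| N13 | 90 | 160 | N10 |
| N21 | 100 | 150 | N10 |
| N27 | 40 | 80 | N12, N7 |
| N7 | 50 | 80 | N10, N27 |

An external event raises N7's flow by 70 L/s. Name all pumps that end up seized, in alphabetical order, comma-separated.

Round 1 — N7 at 120 > 80. N7 seizes.
  N7 sheds 120 L/s to N10, N27: 60 each.
    N10: 80+60 = 140 > 130
    N27: 40+60 = 100 > 80
Round 2 — N10, N27 seize.
  N10 sheds 140 L/s to N13, N21: 70 each.
    N13: 90+70 = 160 ≤ 160
    N21: 100+70 = 170 > 150
  N27 sheds 100 L/s to N12: 100 each.
    N12: 20+100 = 120 > 110
Round 3 — N12, N21 seize.
  N12 sheds 120 L/s: no online neighbours, lost.
  N21 sheds 170 L/s: no online neighbours, lost.
No further seizures.

N10, N12, N21, N27, N7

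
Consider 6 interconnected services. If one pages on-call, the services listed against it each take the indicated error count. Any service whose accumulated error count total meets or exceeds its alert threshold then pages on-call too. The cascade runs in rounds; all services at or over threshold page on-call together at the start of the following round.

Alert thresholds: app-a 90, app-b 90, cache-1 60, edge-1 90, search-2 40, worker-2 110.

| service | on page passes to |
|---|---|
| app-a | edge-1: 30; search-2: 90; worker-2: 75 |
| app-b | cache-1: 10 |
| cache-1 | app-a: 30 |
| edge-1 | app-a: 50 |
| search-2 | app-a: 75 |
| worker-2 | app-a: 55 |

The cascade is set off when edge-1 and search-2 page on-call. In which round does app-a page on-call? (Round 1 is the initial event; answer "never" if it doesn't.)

2

Round 1 — edge-1, search-2 page on-call (initial).
  app-a: +50+75 → 125 ≥ 90
Round 2 — app-a pages on-call.
  worker-2: +75 → 75 < 110
No further pages.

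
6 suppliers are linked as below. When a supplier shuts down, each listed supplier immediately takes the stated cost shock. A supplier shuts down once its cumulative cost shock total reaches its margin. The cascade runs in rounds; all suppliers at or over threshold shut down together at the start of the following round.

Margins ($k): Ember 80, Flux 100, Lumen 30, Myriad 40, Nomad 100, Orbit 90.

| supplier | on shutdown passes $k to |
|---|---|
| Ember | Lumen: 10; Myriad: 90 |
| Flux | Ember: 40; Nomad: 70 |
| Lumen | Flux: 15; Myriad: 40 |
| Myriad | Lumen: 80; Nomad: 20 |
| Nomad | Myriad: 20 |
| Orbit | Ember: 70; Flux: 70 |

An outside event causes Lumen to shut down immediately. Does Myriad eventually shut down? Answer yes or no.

yes

Round 1 — Lumen shuts down (initial).
  Flux: +15 → 15 < 100
  Myriad: +40 → 40 ≥ 40
Round 2 — Myriad shuts down.
  Nomad: +20 → 20 < 100
No further shutdowns.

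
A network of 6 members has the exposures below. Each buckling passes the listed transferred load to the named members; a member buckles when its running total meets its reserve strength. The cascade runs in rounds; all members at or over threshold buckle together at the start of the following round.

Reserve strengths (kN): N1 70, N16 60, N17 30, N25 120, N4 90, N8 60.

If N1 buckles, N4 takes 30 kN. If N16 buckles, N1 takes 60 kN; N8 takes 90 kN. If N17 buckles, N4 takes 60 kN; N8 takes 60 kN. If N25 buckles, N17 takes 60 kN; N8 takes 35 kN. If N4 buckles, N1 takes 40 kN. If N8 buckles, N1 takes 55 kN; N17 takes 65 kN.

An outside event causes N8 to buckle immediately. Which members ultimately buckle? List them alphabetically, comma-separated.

N17, N8

Round 1 — N8 buckles (initial).
  N1: +55 → 55 < 70
  N17: +65 → 65 ≥ 30
Round 2 — N17 buckles.
  N4: +60 → 60 < 90
No further bucklings.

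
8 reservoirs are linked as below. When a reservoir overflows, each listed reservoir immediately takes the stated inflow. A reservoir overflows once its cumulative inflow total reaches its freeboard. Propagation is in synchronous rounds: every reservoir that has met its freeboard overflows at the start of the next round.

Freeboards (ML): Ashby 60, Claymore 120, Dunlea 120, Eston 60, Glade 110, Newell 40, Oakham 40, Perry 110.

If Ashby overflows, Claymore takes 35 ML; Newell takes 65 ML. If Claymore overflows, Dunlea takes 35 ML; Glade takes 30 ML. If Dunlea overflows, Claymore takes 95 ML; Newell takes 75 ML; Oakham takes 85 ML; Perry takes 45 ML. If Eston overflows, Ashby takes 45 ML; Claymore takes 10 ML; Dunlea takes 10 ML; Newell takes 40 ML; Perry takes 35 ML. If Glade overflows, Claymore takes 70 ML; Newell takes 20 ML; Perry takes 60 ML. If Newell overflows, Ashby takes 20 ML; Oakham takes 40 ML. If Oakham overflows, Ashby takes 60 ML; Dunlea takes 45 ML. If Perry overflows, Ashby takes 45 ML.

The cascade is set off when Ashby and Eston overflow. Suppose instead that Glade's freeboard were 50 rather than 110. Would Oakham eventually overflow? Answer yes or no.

yes

With Glade's freeboard at 50:
Round 1 — Ashby, Eston overflow (initial).
  Claymore: +35+10 → 45 < 120
  Dunlea: +10 → 10 < 120
  Newell: +65+40 → 105 ≥ 40
  Perry: +35 → 35 < 110
Round 2 — Newell overflows.
  Oakham: +40 → 40 ≥ 40
Round 3 — Oakham overflows.
  Dunlea: +45 → 55 < 120
No further overflows.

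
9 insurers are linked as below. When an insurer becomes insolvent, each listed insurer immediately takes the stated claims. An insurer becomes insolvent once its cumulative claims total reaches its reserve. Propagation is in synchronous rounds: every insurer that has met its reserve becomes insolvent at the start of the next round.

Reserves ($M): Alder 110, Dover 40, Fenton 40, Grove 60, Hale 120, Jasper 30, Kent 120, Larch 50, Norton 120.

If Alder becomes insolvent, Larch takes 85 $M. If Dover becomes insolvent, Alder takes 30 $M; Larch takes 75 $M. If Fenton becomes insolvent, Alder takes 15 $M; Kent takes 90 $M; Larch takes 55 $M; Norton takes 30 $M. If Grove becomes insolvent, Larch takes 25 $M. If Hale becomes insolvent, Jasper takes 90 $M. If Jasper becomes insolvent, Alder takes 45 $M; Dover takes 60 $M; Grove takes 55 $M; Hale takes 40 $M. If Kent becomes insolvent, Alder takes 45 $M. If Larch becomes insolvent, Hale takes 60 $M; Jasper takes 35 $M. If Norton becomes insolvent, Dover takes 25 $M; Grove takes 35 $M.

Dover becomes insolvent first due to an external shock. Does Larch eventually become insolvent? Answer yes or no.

yes

Round 1 — Dover becomes insolvent (initial).
  Alder: +30 → 30 < 110
  Larch: +75 → 75 ≥ 50
Round 2 — Larch becomes insolvent.
  Hale: +60 → 60 < 120
  Jasper: +35 → 35 ≥ 30
Round 3 — Jasper becomes insolvent.
  Alder: +45 → 75 < 110
  Grove: +55 → 55 < 60
  Hale: +40 → 100 < 120
No further insolvencies.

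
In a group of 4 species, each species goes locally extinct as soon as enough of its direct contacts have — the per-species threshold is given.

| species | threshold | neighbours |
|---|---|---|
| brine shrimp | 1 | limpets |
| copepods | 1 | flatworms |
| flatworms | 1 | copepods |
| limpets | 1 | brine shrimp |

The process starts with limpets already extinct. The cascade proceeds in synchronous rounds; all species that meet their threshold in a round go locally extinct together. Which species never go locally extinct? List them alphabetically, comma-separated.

copepods, flatworms

Round 1 — limpets goes locally extinct (initial).
Round 2 — checking thresholds:
  brine shrimp: 1 of 1 neighbours ≥ 1, goes locally extinct.
Round 3 — no new extinctions; cascade stops.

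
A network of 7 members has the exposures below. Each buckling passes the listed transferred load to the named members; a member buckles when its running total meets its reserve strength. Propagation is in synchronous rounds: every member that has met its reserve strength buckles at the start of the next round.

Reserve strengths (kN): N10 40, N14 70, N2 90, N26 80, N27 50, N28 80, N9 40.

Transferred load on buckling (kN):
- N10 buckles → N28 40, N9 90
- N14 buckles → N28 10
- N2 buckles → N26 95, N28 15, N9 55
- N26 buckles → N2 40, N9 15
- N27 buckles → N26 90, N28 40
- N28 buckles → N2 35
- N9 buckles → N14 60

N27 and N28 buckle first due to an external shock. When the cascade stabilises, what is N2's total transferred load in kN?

75

Round 1 — N27, N28 buckle (initial).
  N2: +35 → 35 < 90
  N26: +90 → 90 ≥ 80
Round 2 — N26 buckles.
  N2: +40 → 75 < 90
  N9: +15 → 15 < 40
No further bucklings.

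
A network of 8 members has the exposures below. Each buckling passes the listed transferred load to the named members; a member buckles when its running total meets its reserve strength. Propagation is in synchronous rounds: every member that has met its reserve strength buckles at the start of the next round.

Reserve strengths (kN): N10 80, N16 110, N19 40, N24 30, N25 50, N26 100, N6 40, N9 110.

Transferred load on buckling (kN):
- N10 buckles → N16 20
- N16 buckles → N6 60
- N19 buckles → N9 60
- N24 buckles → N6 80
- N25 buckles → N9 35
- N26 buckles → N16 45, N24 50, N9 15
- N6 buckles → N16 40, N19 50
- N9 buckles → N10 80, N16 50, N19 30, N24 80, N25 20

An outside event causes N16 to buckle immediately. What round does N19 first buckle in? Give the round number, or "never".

3

Round 1 — N16 buckles (initial).
  N6: +60 → 60 ≥ 40
Round 2 — N6 buckles.
  N19: +50 → 50 ≥ 40
Round 3 — N19 buckles.
  N9: +60 → 60 < 110
No further bucklings.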